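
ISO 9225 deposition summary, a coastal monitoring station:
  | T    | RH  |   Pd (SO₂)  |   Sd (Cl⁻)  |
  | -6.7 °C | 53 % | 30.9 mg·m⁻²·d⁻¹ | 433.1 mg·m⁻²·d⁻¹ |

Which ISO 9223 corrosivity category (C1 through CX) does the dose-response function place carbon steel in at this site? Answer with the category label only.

carbon steel: T≤10 °C ⇒ hinge +0.150·(-6.7−10) = -2.5050
  SO₂ term: 1.77·30.9^0.52·exp(0.02·53-2.5050) = 2.484
  Sd branch = 0.102·Sd^0.62·e^(0.033·RH+0.04·T) = 19.34 μm/a
  r_corr = 2.484 + 19.34 = 21.83 μm/a
21.8 μm/a falls in (1.3, 25] for carbon steel → category C2

C2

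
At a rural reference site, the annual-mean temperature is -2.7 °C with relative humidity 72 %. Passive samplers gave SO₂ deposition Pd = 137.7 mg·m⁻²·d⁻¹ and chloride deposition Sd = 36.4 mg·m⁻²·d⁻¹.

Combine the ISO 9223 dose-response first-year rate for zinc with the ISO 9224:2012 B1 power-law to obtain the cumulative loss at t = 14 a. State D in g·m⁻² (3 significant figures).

zinc: T≤10 °C ⇒ hinge +0.038·(-2.7−10) = -0.4826
  sulphur-dioxide contribution → 1.908 μm/a
  chloride contribution → 0.192 μm/a
  ⇒ r_corr(zinc) = 2.1 μm/a
ISO 9224: D(t) = r_corr · t^b with b = 0.813 (zinc, B1)
  D(14) = 2.1 × 14^0.813 = 2.1 × 8.547 = 17.95 μm
  Mass loss = 17.95 μm × 7.14 g/cm³ = 128.1 g·m⁻²

D(14) = 128 g·m⁻²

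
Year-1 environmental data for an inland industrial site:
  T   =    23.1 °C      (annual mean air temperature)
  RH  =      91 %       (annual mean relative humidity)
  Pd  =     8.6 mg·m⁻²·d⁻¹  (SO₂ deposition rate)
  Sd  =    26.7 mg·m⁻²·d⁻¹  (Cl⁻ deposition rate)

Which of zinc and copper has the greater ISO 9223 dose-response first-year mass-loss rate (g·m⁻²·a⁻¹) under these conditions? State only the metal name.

zinc: f(T) = -0.071·(T−10) [T>10 °C] = -0.9301
  Pd branch = 0.0129·Pd^0.44·e^(0.046·RH+f) = 0.8626 μm/a
  Sd branch = 0.0175·Sd^0.57·e^(0.008·RH+0.085·T) = 1.679 μm/a
  r_corr = 0.8626 + 1.679 = 2.542 μm/a
  mass loss = 2.542 μm/a × 7.14 g/cm³ = 18.15 g·m⁻²·a⁻¹
copper: f(T) = -0.080·(T−10) [T>10 °C] = -1.0480
  Pd branch = 0.0053·Pd^0.26·e^(0.059·RH+f) = 0.698 μm/a
  Sd branch = 0.01025·Sd^0.27·e^(0.036·RH+0.049·T) = 2.043 μm/a
  sum: 0.698 + 2.043 → r_corr = 2.741 μm/a
  mass loss = 2.741 μm/a × 8.96 g/cm³ = 24.56 g·m⁻²·a⁻¹
Ordering by g·m⁻²·a⁻¹: copper (24.6) > zinc (18.1)

copper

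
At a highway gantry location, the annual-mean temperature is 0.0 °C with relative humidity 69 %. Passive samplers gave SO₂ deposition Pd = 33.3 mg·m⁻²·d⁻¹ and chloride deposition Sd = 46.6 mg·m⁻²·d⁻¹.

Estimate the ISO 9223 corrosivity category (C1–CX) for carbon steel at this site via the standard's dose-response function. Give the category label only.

carbon steel: f(T) = +0.150·(T−10) [T≤10 °C] = -1.5000
  SO₂ term: 1.77·33.3^0.52·exp(0.02·69-1.5000) = 9.717
  Cl⁻ term: 0.102·46.6^0.62·exp(0.033·69+0.04·0.0) = 10.76
  sum: 9.717 + 10.76 → r_corr = 20.48 μm/a
ISO 9223 Table 2 (carbon steel): 1.3 < 20.5 ≤ 25 μm/a ⇒ C2

C2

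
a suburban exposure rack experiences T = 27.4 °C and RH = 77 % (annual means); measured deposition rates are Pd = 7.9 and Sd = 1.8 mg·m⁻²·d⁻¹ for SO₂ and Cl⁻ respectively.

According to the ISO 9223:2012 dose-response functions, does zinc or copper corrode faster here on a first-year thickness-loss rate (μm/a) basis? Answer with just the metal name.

zinc: T>10 °C ⇒ hinge -0.071·(27.4−10) = -1.2354
  sulphur-dioxide contribution → 0.3216 μm/a
  chloride contribution → 0.4651 μm/a
  total first-year rate 0.7867 μm/a
copper: f(T) = -0.080·(T−10) [T>10 °C] = -1.3920
  sulphur-dioxide contribution → 0.2119 μm/a
  chloride contribution → 0.7355 μm/a
  total first-year rate 0.9474 μm/a
Ordering by μm/a: copper (0.947) > zinc (0.787)

copper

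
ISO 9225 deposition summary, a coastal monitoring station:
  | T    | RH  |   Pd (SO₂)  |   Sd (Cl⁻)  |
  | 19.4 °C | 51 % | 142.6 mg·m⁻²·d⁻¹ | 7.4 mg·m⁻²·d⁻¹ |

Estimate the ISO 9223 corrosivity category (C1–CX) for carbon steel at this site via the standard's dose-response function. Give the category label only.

C3

carbon steel: temperature factor f = -0.054·(9.4) = -0.5076
  Pd branch = 1.77·Pd^0.52·e^(0.02·RH+f) = 38.96 μm/a
  Sd branch = 0.102·Sd^0.62·e^(0.033·RH+0.04·T) = 4.125 μm/a
  r_corr = 38.96 + 4.125 = 43.09 μm/a
43.1 μm/a falls in (25, 50] for carbon steel → category C3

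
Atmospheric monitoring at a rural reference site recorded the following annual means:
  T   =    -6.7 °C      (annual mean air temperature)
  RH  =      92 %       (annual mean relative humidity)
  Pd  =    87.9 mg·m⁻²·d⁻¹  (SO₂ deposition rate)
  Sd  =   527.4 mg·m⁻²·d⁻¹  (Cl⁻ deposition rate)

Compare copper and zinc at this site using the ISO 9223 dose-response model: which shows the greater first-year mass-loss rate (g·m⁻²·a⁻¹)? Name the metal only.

copper: temperature factor f = +0.126·(-16.7) = -2.1042
  SO₂ term: 0.0053·87.9^0.26·exp(0.059·92-2.1042) = 0.4712
  Cl⁻ term: 0.01025·527.4^0.27·exp(0.036·92+0.049·-6.7) = 1.1
  sum: 0.4712 + 1.1 → r_corr = 1.572 μm/a
  mass loss = 1.572 μm/a × 8.96 g/cm³ = 14.08 g·m⁻²·a⁻¹
zinc: temperature factor f = +0.038·(-16.7) = -0.6346
  Pd branch = 0.0129·Pd^0.44·e^(0.046·RH+f) = 3.375 μm/a
  Cl⁻ term: 0.0175·527.4^0.57·exp(0.008·92+0.085·-6.7) = 0.7362
  sum: 3.375 + 0.7362 → r_corr = 4.111 μm/a
  mass loss = 4.111 μm/a × 7.14 g/cm³ = 29.35 g·m⁻²·a⁻¹
Ordering by g·m⁻²·a⁻¹: zinc (29.4) > copper (14.1)

zinc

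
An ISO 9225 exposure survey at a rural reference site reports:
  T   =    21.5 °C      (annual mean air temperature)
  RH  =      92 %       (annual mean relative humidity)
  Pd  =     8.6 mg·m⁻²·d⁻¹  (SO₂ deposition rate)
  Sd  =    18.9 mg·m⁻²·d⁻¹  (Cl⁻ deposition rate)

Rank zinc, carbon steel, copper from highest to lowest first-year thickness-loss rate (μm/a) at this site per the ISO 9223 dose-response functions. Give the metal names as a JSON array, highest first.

zinc: T>10 °C ⇒ hinge -0.071·(21.5−10) = -0.8165
  SO₂ term: 0.0129·8.6^0.44·exp(0.046·92-0.8165) = 1.012
  Cl⁻ term: 0.0175·18.9^0.57·exp(0.008·92+0.085·21.5) = 1.213
  r_corr = 1.012 + 1.213 = 2.225 μm/a
carbon steel: temperature factor f = -0.054·(11.5) = -0.6210
  SO₂ term: 1.77·8.6^0.52·exp(0.02·92-0.6210) = 18.34
  Sd branch = 0.102·Sd^0.62·e^(0.033·RH+0.04·T) = 31.05 μm/a
  sum: 18.34 + 31.05 → r_corr = 49.38 μm/a
copper: T>10 °C ⇒ hinge -0.080·(21.5−10) = -0.9200
  SO₂ term: 0.0053·8.6^0.26·exp(0.059·92-0.9200) = 0.8415
  Sd branch = 0.01025·Sd^0.27·e^(0.036·RH+0.049·T) = 1.784 μm/a
  r_corr = 0.8415 + 1.784 = 2.625 μm/a
Ordering by μm/a: carbon steel (49.4) > copper (2.63) > zinc (2.23)

["carbon steel", "copper", "zinc"]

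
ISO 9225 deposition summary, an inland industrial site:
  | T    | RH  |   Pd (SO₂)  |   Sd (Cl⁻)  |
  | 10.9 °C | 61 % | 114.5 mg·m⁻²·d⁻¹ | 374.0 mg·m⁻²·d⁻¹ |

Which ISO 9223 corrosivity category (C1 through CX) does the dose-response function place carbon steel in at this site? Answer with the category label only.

carbon steel: T>10 °C ⇒ hinge -0.054·(10.9−10) = -0.0486
  SO₂ term: 1.77·114.5^0.52·exp(0.02·61-0.0486) = 67.19
  Cl⁻ term: 0.102·374.0^0.62·exp(0.033·61+0.04·10.9) = 46.49
  sum: 67.19 + 46.49 → r_corr = 113.7 μm/a
ISO 9223 Table 2 (carbon steel): 80 < 114 ≤ 200 μm/a ⇒ C5

C5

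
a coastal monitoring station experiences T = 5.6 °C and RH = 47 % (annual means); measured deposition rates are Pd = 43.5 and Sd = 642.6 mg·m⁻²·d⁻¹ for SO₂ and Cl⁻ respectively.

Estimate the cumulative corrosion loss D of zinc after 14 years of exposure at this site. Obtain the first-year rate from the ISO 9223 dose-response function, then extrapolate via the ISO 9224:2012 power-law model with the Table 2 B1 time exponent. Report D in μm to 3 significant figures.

zinc: temperature factor f = +0.038·(-4.4) = -0.1672
  sulphur-dioxide contribution → 0.4987 μm/a
  chloride contribution → 1.635 μm/a
  total first-year rate 2.134 μm/a
ISO 9224: D(t) = r_corr · t^b with b = 0.813 (zinc, B1)
  D(14) = 2.134 × 14^0.813 = 2.134 × 8.547 = 18.24 μm

D(14) = 18.2 μm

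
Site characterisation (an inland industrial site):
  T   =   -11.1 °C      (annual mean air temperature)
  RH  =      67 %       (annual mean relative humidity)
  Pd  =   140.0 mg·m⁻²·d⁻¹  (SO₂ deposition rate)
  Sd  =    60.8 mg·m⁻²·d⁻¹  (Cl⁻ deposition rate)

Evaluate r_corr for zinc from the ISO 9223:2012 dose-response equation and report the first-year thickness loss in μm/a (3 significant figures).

r_corr = 1.23 μm/a

zinc: f(T) = +0.038·(T−10) [T≤10 °C] = -0.8018
  SO₂ term: 0.0129·140.0^0.44·exp(0.046·67-0.8018) = 1.11
  Cl⁻ term: 0.0175·60.8^0.57·exp(0.008·67+0.085·-11.1) = 0.121
  r_corr = 1.11 + 0.121 = 1.231 μm/a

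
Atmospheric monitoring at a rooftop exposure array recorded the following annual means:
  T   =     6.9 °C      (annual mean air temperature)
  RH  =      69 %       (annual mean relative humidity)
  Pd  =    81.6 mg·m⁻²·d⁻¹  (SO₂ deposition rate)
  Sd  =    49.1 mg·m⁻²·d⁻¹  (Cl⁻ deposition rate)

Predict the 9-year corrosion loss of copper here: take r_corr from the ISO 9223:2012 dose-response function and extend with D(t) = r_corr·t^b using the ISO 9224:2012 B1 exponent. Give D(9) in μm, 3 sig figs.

copper: temperature factor f = +0.126·(-3.1) = -0.3906
  SO₂ term: 0.0053·81.6^0.26·exp(0.059·69-0.3906) = 0.6602
  Cl⁻ term: 0.01025·49.1^0.27·exp(0.036·69+0.049·6.9) = 0.4931
  r_corr = 0.6602 + 0.4931 = 1.153 μm/a
Long-term exponent b (ISO 9224 Table 2, B1) = 0.667
  D(9) = 1.153 × 9^0.667 = 1.153 × 4.33 = 4.994 μm

D(9) = 4.99 μm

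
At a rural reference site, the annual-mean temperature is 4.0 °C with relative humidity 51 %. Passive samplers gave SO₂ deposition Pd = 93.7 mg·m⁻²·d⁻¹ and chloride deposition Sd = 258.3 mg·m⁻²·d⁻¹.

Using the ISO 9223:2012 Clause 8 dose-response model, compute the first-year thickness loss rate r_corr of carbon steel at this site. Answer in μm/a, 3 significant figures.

carbon steel: f(T) = +0.150·(T−10) [T≤10 °C] = -0.9000
  sulphur-dioxide contribution → 21.15 μm/a
  chloride contribution → 20.16 μm/a
  total first-year rate 41.32 μm/a

r_corr = 41.3 μm/a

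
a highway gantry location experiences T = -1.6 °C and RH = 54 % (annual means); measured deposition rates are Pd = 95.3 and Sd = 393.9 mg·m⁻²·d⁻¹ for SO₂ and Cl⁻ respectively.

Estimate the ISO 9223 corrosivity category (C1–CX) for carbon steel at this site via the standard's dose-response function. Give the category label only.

carbon steel: temperature factor f = +0.150·(-11.6) = -1.7400
  sulphur-dioxide contribution → 9.783 μm/a
  chloride contribution → 23.11 μm/a
  total first-year rate 32.9 μm/a
32.9 μm/a falls in (25, 50] for carbon steel → category C3

C3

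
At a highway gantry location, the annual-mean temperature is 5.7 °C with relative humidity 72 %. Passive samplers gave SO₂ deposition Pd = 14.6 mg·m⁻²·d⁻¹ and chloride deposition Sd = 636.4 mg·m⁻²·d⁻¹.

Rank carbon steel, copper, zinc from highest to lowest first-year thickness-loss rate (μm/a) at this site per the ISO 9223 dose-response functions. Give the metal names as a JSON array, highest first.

carbon steel: f(T) = +0.150·(T−10) [T≤10 °C] = -0.6450
  Pd branch = 1.77·Pd^0.52·e^(0.02·RH+f) = 15.8 μm/a
  Cl⁻ term: 0.102·636.4^0.62·exp(0.033·72+0.04·5.7) = 75.48
  sum: 15.8 + 75.48 → r_corr = 91.28 μm/a
copper: f(T) = +0.126·(T−10) [T≤10 °C] = -0.5418
  SO₂ term: 0.0053·14.6^0.26·exp(0.059·72-0.5418) = 0.4331
  Sd branch = 0.01025·Sd^0.27·e^(0.036·RH+0.049·T) = 1.034 μm/a
  r_corr = 0.4331 + 1.034 = 1.468 μm/a
zinc: temperature factor f = +0.038·(-4.3) = -0.1634
  Pd branch = 0.0129·Pd^0.44·e^(0.046·RH+f) = 0.978 μm/a
  Sd branch = 0.0175·Sd^0.57·e^(0.008·RH+0.085·T) = 2.003 μm/a
  sum: 0.978 + 2.003 → r_corr = 2.981 μm/a
Ordering by μm/a: carbon steel (91.3) > zinc (2.98) > copper (1.47)

["carbon steel", "zinc", "copper"]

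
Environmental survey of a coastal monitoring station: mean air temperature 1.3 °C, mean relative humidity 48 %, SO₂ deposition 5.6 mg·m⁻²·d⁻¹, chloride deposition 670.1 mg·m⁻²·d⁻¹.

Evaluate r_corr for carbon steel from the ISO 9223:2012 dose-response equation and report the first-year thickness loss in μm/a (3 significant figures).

r_corr = 32.7 μm/a

carbon steel: temperature factor f = +0.150·(-8.7) = -1.3050
  SO₂ term: 1.77·5.6^0.52·exp(0.02·48-1.3050) = 3.07
  Sd branch = 0.102·Sd^0.62·e^(0.033·RH+0.04·T) = 29.6 μm/a
  r_corr = 3.07 + 29.6 = 32.67 μm/a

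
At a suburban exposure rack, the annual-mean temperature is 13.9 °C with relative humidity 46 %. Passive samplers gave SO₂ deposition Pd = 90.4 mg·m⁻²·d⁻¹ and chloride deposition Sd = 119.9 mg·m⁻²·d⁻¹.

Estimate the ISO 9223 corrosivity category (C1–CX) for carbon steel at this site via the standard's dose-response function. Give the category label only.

C4

carbon steel: f(T) = -0.054·(T−10) [T>10 °C] = -0.2106
  Pd branch = 1.77·Pd^0.52·e^(0.02·RH+f) = 37.43 μm/a
  Sd branch = 0.102·Sd^0.62·e^(0.033·RH+0.04·T) = 15.78 μm/a
  r_corr = 37.43 + 15.78 = 53.22 μm/a
ISO 9223 Table 2 (carbon steel): 50 < 53.2 ≤ 80 μm/a ⇒ C4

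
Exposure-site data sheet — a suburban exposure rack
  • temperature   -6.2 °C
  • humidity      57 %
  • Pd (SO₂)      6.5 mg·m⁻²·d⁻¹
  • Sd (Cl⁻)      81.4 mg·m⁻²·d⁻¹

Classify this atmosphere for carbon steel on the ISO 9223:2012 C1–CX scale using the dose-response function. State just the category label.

C2

carbon steel: f(T) = +0.150·(T−10) [T≤10 °C] = -2.4300
  SO₂ term: 1.77·6.5^0.52·exp(0.02·57-2.4300) = 1.29
  Cl⁻ term: 0.102·81.4^0.62·exp(0.033·57+0.04·-6.2) = 7.987
  r_corr = 1.29 + 7.987 = 9.277 μm/a
ISO 9223 Table 2 (carbon steel): 1.3 < 9.28 ≤ 25 μm/a ⇒ C2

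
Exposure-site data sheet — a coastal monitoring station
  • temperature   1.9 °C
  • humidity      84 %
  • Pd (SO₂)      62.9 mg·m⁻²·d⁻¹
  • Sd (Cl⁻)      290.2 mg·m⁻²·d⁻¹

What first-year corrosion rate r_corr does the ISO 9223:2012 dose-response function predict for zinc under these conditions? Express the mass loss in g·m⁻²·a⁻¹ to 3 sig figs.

zinc: temperature factor f = +0.038·(-8.1) = -0.3078
  Pd branch = 0.0129·Pd^0.44·e^(0.046·RH+f) = 2.795 μm/a
  Cl⁻ term: 0.0175·290.2^0.57·exp(0.008·84+0.085·1.9) = 1.02
  r_corr = 2.795 + 1.02 = 3.816 μm/a
Convert to mass loss: 3.816 μm/a × 7.14 g/cm³ = 27.24 g·m⁻²·a⁻¹

r_corr = 27.2 g·m⁻²·a⁻¹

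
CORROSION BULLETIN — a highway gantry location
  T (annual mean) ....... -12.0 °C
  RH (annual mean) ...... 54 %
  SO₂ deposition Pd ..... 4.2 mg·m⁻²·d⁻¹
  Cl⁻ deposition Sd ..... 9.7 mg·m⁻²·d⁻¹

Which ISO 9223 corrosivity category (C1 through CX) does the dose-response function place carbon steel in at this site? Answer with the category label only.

C2

carbon steel: temperature factor f = +0.150·(-22.0) = -3.3000
  Pd branch = 1.77·Pd^0.52·e^(0.02·RH+f) = 0.4054 μm/a
  Sd branch = 0.102·Sd^0.62·e^(0.033·RH+0.04·T) = 1.534 μm/a
  sum: 0.4054 + 1.534 → r_corr = 1.94 μm/a
ISO 9223 Table 2 (carbon steel): 1.3 < 1.94 ≤ 25 μm/a ⇒ C2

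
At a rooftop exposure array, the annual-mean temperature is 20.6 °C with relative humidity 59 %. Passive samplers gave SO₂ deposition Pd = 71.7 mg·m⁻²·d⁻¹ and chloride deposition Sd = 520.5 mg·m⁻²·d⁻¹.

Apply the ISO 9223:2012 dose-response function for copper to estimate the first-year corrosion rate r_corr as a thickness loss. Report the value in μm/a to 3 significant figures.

r_corr = 1.50 μm/a

copper: T>10 °C ⇒ hinge -0.080·(20.6−10) = -0.8480
  Pd branch = 0.0053·Pd^0.26·e^(0.059·RH+f) = 0.224 μm/a
  Cl⁻ term: 0.01025·520.5^0.27·exp(0.036·59+0.049·20.6) = 1.273
  sum: 0.224 + 1.273 → r_corr = 1.497 μm/a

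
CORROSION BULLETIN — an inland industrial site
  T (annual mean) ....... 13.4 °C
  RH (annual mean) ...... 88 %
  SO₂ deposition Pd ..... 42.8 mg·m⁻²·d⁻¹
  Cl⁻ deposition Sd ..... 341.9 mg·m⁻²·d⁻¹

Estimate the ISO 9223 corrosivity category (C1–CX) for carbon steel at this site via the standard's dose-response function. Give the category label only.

carbon steel: temperature factor f = -0.054·(3.4) = -0.1836
  SO₂ term: 1.77·42.8^0.52·exp(0.02·88-0.1836) = 60.39
  Sd branch = 0.102·Sd^0.62·e^(0.033·RH+0.04·T) = 118.5 μm/a
  r_corr = 60.39 + 118.5 = 178.9 μm/a
179 μm/a falls in (80, 200] for carbon steel → category C5

C5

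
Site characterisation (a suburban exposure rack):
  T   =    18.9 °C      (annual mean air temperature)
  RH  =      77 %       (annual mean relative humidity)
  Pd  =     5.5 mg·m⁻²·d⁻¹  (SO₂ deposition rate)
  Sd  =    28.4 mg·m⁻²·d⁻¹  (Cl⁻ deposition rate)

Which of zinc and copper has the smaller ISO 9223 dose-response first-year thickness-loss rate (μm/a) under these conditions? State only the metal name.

copper

zinc: f(T) = -0.071·(T−10) [T>10 °C] = -0.6319
  Pd branch = 0.0129·Pd^0.44·e^(0.046·RH+f) = 0.5014 μm/a
  Cl⁻ term: 0.0175·28.4^0.57·exp(0.008·77+0.085·18.9) = 1.088
  r_corr = 0.5014 + 1.088 = 1.589 μm/a
copper: f(T) = -0.080·(T−10) [T>10 °C] = -0.7120
  SO₂ term: 0.0053·5.5^0.26·exp(0.059·77-0.7120) = 0.3807
  Sd branch = 0.01025·Sd^0.27·e^(0.036·RH+0.049·T) = 1.021 μm/a
  r_corr = 0.3807 + 1.021 = 1.402 μm/a
Ordering by μm/a: zinc (1.59) > copper (1.4)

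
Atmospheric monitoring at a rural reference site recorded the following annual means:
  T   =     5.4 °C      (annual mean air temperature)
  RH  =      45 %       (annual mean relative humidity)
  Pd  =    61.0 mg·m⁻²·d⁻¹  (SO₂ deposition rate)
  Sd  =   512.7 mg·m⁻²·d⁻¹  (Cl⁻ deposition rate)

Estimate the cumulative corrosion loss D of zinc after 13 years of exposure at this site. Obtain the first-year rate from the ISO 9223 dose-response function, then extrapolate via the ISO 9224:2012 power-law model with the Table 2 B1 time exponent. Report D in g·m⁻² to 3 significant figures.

D(13) = 110 g·m⁻²

zinc: f(T) = +0.038·(T−10) [T≤10 °C] = -0.1748
  Pd branch = 0.0129·Pd^0.44·e^(0.046·RH+f) = 0.5239 μm/a
  Sd branch = 0.0175·Sd^0.57·e^(0.008·RH+0.085·T) = 1.391 μm/a
  sum: 0.5239 + 1.391 → r_corr = 1.915 μm/a
ISO 9224: D(t) = r_corr · t^b with b = 0.813 (zinc, B1)
  D(13) = 1.915 × 13^0.813 = 1.915 × 8.047 = 15.41 μm
  Mass loss = 15.41 μm × 7.14 g/cm³ = 110 g·m⁻²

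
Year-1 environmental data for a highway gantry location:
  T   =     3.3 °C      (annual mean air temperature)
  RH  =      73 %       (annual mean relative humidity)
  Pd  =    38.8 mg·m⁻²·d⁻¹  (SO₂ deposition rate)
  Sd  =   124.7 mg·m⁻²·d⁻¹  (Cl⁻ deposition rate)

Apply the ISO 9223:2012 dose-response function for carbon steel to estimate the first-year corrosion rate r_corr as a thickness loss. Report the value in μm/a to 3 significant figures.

carbon steel: temperature factor f = +0.150·(-6.7) = -1.0050
  Pd branch = 1.77·Pd^0.52·e^(0.02·RH+f) = 18.7 μm/a
  Cl⁻ term: 0.102·124.7^0.62·exp(0.033·73+0.04·3.3) = 25.8
  r_corr = 18.7 + 25.8 = 44.49 μm/a

r_corr = 44.5 μm/a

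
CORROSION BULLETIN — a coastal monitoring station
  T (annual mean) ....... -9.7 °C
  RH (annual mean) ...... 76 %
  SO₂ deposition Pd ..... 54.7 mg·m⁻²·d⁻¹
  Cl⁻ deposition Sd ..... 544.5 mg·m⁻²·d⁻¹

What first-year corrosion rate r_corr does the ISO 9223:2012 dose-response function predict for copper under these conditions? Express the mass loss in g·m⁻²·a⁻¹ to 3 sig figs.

r_corr = 5.82 g·m⁻²·a⁻¹

copper: T≤10 °C ⇒ hinge +0.126·(-9.7−10) = -2.4822
  SO₂ term: 0.0053·54.7^0.26·exp(0.059·76-2.4822) = 0.1111
  Cl⁻ term: 0.01025·544.5^0.27·exp(0.036·76+0.049·-9.7) = 0.5386
  sum: 0.1111 + 0.5386 → r_corr = 0.6496 μm/a
Convert to mass loss: 0.6496 μm/a × 8.96 g/cm³ = 5.821 g·m⁻²·a⁻¹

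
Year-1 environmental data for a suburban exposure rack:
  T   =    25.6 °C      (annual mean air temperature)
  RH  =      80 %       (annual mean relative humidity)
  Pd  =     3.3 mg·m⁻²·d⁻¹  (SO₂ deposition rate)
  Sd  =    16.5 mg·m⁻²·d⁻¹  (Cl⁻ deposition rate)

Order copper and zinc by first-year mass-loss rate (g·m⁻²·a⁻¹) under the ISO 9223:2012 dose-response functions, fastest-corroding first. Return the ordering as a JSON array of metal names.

copper: f(T) = -0.080·(T−10) [T>10 °C] = -1.2480
  SO₂ term: 0.0053·3.3^0.26·exp(0.059·80-1.2480) = 0.2328
  Sd branch = 0.01025·Sd^0.27·e^(0.036·RH+0.049·T) = 1.365 μm/a
  r_corr = 0.2328 + 1.365 = 1.597 μm/a
  mass loss = 1.597 μm/a × 8.96 g/cm³ = 14.31 g·m⁻²·a⁻¹
zinc: temperature factor f = -0.071·(15.6) = -1.1076
  Pd branch = 0.0129·Pd^0.44·e^(0.046·RH+f) = 0.2857 μm/a
  Cl⁻ term: 0.0175·16.5^0.57·exp(0.008·80+0.085·25.6) = 1.445
  r_corr = 0.2857 + 1.445 = 1.731 μm/a
  mass loss = 1.731 μm/a × 7.14 g/cm³ = 12.36 g·m⁻²·a⁻¹
Ordering by g·m⁻²·a⁻¹: copper (14.3) > zinc (12.4)

["copper", "zinc"]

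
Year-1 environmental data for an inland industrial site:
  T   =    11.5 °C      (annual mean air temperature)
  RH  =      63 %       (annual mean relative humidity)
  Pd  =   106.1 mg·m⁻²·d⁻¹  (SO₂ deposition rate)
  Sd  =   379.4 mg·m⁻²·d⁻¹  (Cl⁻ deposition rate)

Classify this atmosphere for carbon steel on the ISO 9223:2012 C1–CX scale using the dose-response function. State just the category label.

C5

carbon steel: T>10 °C ⇒ hinge -0.054·(11.5−10) = -0.0810
  Pd branch = 1.77·Pd^0.52·e^(0.02·RH+f) = 65.07 μm/a
  Sd branch = 0.102·Sd^0.62·e^(0.033·RH+0.04·T) = 51.32 μm/a
  sum: 65.07 + 51.32 → r_corr = 116.4 μm/a
116 μm/a falls in (80, 200] for carbon steel → category C5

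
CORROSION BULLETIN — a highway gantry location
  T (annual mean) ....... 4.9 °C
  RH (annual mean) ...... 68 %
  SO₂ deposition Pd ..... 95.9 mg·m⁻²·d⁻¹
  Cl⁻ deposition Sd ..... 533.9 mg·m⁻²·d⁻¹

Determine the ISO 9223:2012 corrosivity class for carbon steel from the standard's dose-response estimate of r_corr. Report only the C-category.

carbon steel: f(T) = +0.150·(T−10) [T≤10 °C] = -0.7650
  sulphur-dioxide contribution → 34.43 μm/a
  chloride contribution → 57.45 μm/a
  total first-year rate 91.88 μm/a
Category bounds: 80…200 μm/a bracket r_corr ⇒ C5

C5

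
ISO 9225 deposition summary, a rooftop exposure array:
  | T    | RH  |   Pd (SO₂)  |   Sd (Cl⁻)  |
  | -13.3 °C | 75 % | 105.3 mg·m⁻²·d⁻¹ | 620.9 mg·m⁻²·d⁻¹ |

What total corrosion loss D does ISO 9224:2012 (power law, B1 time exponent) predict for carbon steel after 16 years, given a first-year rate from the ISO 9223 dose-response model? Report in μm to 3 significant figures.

carbon steel: f(T) = +0.150·(T−10) [T≤10 °C] = -3.4950
  sulphur-dioxide contribution → 2.712 μm/a
  chloride contribution → 38.38 μm/a
  ⇒ r_corr(carbon steel) = 41.09 μm/a
ISO 9224: D(t) = r_corr · t^b with b = 0.523 (carbon steel, B1)
  D(16) = 41.09 × 16^0.523 = 41.09 × 4.263 = 175.2 μm

D(16) = 175 μm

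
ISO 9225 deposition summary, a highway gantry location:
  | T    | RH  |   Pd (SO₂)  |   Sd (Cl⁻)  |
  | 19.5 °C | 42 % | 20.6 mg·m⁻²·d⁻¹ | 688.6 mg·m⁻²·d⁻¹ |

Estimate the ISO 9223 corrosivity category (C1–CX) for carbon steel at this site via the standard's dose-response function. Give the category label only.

C4

carbon steel: T>10 °C ⇒ hinge -0.054·(19.5−10) = -0.5130
  SO₂ term: 1.77·20.6^0.52·exp(0.02·42-0.5130) = 11.84
  Sd branch = 0.102·Sd^0.62·e^(0.033·RH+0.04·T) = 51.15 μm/a
  r_corr = 11.84 + 51.15 = 62.98 μm/a
ISO 9223 Table 2 (carbon steel): 50 < 63 ≤ 80 μm/a ⇒ C4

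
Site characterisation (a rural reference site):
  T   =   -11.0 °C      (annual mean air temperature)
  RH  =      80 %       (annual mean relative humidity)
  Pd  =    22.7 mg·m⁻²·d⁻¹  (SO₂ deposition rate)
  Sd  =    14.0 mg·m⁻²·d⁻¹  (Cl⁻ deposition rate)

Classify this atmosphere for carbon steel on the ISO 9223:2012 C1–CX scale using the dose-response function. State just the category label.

carbon steel: temperature factor f = +0.150·(-21.0) = -3.1500
  SO₂ term: 1.77·22.7^0.52·exp(0.02·80-3.1500) = 1.905
  Sd branch = 0.102·Sd^0.62·e^(0.033·RH+0.04·T) = 4.728 μm/a
  sum: 1.905 + 4.728 → r_corr = 6.633 μm/a
Category bounds: 1.3…25 μm/a bracket r_corr ⇒ C2

C2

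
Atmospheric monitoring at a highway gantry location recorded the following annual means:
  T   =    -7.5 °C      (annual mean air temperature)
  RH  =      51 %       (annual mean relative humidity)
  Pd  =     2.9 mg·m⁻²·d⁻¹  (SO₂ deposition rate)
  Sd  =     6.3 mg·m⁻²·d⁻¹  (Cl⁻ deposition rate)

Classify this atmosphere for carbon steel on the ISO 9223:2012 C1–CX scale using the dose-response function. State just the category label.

carbon steel: T≤10 °C ⇒ hinge +0.150·(-7.5−10) = -2.6250
  SO₂ term: 1.77·2.9^0.52·exp(0.02·51-2.6250) = 0.6186
  Cl⁻ term: 0.102·6.3^0.62·exp(0.033·51+0.04·-7.5) = 1.273
  r_corr = 0.6186 + 1.273 = 1.892 μm/a
1.89 μm/a falls in (1.3, 25] for carbon steel → category C2

C2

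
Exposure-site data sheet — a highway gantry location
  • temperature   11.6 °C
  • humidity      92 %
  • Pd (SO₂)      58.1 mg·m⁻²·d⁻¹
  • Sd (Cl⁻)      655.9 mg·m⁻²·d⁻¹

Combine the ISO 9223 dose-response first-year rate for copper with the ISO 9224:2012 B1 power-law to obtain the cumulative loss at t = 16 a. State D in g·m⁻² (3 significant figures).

copper: temperature factor f = -0.080·(1.6) = -0.1280
  SO₂ term: 0.0053·58.1^0.26·exp(0.059·92-0.1280) = 3.053
  Cl⁻ term: 0.01025·655.9^0.27·exp(0.036·92+0.049·11.6) = 2.861
  r_corr = 3.053 + 2.861 = 5.914 μm/a
Power-law: D(16) = r_corr · 16^0.667
  D(16) = 5.914 × 16^0.667 = 5.914 × 6.355 = 37.59 μm
  Mass loss = 37.59 μm × 8.96 g/cm³ = 336.8 g·m⁻²

D(16) = 337 g·m⁻²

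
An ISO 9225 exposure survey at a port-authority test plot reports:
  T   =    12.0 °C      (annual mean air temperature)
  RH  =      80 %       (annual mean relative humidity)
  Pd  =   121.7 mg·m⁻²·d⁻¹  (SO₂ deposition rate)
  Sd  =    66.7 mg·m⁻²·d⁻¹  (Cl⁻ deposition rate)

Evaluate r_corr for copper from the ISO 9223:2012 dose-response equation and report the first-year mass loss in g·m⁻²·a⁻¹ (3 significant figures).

r_corr = 25.0 g·m⁻²·a⁻¹

copper: temperature factor f = -0.080·(2.0) = -0.1600
  Pd branch = 0.0053·Pd^0.26·e^(0.059·RH+f) = 1.765 μm/a
  Cl⁻ term: 0.01025·66.7^0.27·exp(0.036·80+0.049·12.0) = 1.022
  sum: 1.765 + 1.022 → r_corr = 2.787 μm/a
Convert to mass loss: 2.787 μm/a × 8.96 g/cm³ = 24.97 g·m⁻²·a⁻¹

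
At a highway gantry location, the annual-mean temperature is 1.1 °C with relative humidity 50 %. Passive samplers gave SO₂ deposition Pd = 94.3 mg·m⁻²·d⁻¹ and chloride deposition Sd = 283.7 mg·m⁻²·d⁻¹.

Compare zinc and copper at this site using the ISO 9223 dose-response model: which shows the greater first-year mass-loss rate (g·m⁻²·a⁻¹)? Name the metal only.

zinc

zinc: temperature factor f = +0.038·(-8.9) = -0.3382
  Pd branch = 0.0129·Pd^0.44·e^(0.046·RH+f) = 0.6782 μm/a
  Sd branch = 0.0175·Sd^0.57·e^(0.008·RH+0.085·T) = 0.717 μm/a
  sum: 0.6782 + 0.717 → r_corr = 1.395 μm/a
  mass loss = 1.395 μm/a × 7.14 g/cm³ = 9.962 g·m⁻²·a⁻¹
copper: f(T) = +0.126·(T−10) [T≤10 °C] = -1.1214
  SO₂ term: 0.0053·94.3^0.26·exp(0.059·50-1.1214) = 0.1076
  Cl⁻ term: 0.01025·283.7^0.27·exp(0.036·50+0.049·1.1) = 0.3007
  sum: 0.1076 + 0.3007 → r_corr = 0.4083 μm/a
  mass loss = 0.4083 μm/a × 8.96 g/cm³ = 3.658 g·m⁻²·a⁻¹
Ordering by g·m⁻²·a⁻¹: zinc (9.96) > copper (3.66)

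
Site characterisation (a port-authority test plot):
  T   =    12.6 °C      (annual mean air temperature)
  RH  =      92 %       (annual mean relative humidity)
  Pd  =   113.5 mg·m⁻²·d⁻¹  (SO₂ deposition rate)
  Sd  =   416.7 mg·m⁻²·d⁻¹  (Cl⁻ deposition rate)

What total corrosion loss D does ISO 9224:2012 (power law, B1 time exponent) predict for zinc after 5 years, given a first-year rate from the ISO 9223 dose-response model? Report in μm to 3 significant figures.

D(5) = 34.2 μm

zinc: T>10 °C ⇒ hinge -0.071·(12.6−10) = -0.1846
  SO₂ term: 0.0129·113.5^0.44·exp(0.046·92-0.1846) = 5.923
  Cl⁻ term: 0.0175·416.7^0.57·exp(0.008·92+0.085·12.6) = 3.32
  sum: 5.923 + 3.32 → r_corr = 9.243 μm/a
Power-law: D(5) = r_corr · 5^0.813
  D(5) = 9.243 × 5^0.813 = 9.243 × 3.701 = 34.2 μm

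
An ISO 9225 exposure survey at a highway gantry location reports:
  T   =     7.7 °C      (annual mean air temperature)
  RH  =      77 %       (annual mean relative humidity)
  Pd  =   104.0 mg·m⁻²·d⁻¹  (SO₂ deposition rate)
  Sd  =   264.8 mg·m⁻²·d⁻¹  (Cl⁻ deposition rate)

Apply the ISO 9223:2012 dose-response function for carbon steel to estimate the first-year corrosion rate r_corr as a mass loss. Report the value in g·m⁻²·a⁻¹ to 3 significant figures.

r_corr = 953 g·m⁻²·a⁻¹

carbon steel: temperature factor f = +0.150·(-2.3) = -0.3450
  Pd branch = 1.77·Pd^0.52·e^(0.02·RH+f) = 65.44 μm/a
  Cl⁻ term: 0.102·264.8^0.62·exp(0.033·77+0.04·7.7) = 55.99
  sum: 65.44 + 55.99 → r_corr = 121.4 μm/a
Convert to mass loss: 121.4 μm/a × 7.85 g/cm³ = 953.2 g·m⁻²·a⁻¹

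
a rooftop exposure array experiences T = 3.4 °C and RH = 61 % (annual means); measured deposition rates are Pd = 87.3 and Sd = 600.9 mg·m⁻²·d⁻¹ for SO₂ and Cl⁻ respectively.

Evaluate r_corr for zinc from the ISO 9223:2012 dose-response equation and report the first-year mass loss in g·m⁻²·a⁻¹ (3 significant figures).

r_corr = 18.9 g·m⁻²·a⁻¹

zinc: f(T) = +0.038·(T−10) [T≤10 °C] = -0.2508
  SO₂ term: 0.0129·87.3^0.44·exp(0.046·61-0.2508) = 1.187
  Sd branch = 0.0175·Sd^0.57·e^(0.008·RH+0.085·T) = 1.46 μm/a
  r_corr = 1.187 + 1.46 = 2.647 μm/a
Convert to mass loss: 2.647 μm/a × 7.14 g/cm³ = 18.9 g·m⁻²·a⁻¹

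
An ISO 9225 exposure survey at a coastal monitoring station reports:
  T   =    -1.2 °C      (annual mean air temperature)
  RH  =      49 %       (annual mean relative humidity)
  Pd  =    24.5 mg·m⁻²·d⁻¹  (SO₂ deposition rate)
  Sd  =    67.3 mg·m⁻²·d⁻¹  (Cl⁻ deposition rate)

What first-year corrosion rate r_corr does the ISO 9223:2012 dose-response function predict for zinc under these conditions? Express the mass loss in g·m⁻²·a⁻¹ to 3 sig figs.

r_corr = 4.18 g·m⁻²·a⁻¹

zinc: T≤10 °C ⇒ hinge +0.038·(-1.2−10) = -0.4256
  SO₂ term: 0.0129·24.5^0.44·exp(0.046·49-0.4256) = 0.328
  Sd branch = 0.0175·Sd^0.57·e^(0.008·RH+0.085·T) = 0.2576 μm/a
  r_corr = 0.328 + 0.2576 = 0.5856 μm/a
Convert to mass loss: 0.5856 μm/a × 7.14 g/cm³ = 4.181 g·m⁻²·a⁻¹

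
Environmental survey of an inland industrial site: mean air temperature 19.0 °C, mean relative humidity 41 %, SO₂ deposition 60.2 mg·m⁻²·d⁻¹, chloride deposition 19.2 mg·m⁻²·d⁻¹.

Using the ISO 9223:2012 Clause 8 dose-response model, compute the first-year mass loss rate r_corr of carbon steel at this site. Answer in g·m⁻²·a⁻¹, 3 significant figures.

carbon steel: f(T) = -0.054·(T−10) [T>10 °C] = -0.4860
  Pd branch = 1.77·Pd^0.52·e^(0.02·RH+f) = 20.82 μm/a
  Cl⁻ term: 0.102·19.2^0.62·exp(0.033·41+0.04·19.0) = 5.271
  sum: 20.82 + 5.271 → r_corr = 26.09 μm/a
Convert to mass loss: 26.09 μm/a × 7.85 g/cm³ = 204.8 g·m⁻²·a⁻¹

r_corr = 205 g·m⁻²·a⁻¹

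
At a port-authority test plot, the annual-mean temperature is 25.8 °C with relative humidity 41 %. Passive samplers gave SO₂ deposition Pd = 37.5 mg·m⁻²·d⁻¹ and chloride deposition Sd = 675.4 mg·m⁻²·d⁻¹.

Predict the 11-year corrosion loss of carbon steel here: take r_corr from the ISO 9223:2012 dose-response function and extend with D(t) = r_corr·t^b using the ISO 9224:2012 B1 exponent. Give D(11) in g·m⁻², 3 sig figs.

carbon steel: T>10 °C ⇒ hinge -0.054·(25.8−10) = -0.8532
  SO₂ term: 1.77·37.5^0.52·exp(0.02·41-0.8532) = 11.27
  Sd branch = 0.102·Sd^0.62·e^(0.033·RH+0.04·T) = 62.91 μm/a
  sum: 11.27 + 62.91 → r_corr = 74.18 μm/a
ISO 9224: D(t) = r_corr · t^b with b = 0.523 (carbon steel, B1)
  D(11) = 74.18 × 11^0.523 = 74.18 × 3.505 = 260 μm
  Mass loss = 260 μm × 7.85 g/cm³ = 2041 g·m⁻²

D(11) = 2.04e+03 g·m⁻²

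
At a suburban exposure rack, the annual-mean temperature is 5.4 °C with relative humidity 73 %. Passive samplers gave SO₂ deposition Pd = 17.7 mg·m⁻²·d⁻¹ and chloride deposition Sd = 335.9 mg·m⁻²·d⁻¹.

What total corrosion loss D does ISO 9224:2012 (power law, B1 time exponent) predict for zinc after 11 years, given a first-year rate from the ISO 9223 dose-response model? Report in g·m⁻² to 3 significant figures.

D(11) = 124 g·m⁻²

zinc: T≤10 °C ⇒ hinge +0.038·(5.4−10) = -0.1748
  Pd branch = 0.0129·Pd^0.44·e^(0.046·RH+f) = 1.102 μm/a
  Sd branch = 0.0175·Sd^0.57·e^(0.008·RH+0.085·T) = 1.368 μm/a
  sum: 1.102 + 1.368 → r_corr = 2.469 μm/a
Long-term exponent b (ISO 9224 Table 2, B1) = 0.813
  D(11) = 2.469 × 11^0.813 = 2.469 × 7.025 = 17.35 μm
  Mass loss = 17.35 μm × 7.14 g/cm³ = 123.9 g·m⁻²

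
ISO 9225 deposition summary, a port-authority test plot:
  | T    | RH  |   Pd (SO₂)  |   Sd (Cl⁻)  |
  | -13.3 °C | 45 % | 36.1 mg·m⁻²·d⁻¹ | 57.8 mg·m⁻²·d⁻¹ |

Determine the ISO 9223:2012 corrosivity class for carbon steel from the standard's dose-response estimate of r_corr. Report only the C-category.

carbon steel: T≤10 °C ⇒ hinge +0.150·(-13.3−10) = -3.4950
  SO₂ term: 1.77·36.1^0.52·exp(0.02·45-3.4950) = 0.8529
  Sd branch = 0.102·Sd^0.62·e^(0.033·RH+0.04·T) = 3.272 μm/a
  sum: 0.8529 + 3.272 → r_corr = 4.125 μm/a
4.13 μm/a falls in (1.3, 25] for carbon steel → category C2

C2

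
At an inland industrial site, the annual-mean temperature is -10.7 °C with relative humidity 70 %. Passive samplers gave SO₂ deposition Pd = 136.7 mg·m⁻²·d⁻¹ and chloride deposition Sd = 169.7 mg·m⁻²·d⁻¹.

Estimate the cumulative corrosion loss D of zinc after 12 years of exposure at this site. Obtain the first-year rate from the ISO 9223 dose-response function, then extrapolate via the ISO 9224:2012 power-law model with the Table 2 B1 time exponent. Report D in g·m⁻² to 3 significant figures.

zinc: f(T) = +0.038·(T−10) [T≤10 °C] = -0.7866
  SO₂ term: 0.0129·136.7^0.44·exp(0.046·70-0.7866) = 1.28
  Sd branch = 0.0175·Sd^0.57·e^(0.008·RH+0.085·T) = 0.2302 μm/a
  r_corr = 1.28 + 0.2302 = 1.51 μm/a
Power-law: D(12) = r_corr · 12^0.813
  D(12) = 1.51 × 12^0.813 = 1.51 × 7.54 = 11.39 μm
  Mass loss = 11.39 μm × 7.14 g/cm³ = 81.29 g·m⁻²

D(12) = 81.3 g·m⁻²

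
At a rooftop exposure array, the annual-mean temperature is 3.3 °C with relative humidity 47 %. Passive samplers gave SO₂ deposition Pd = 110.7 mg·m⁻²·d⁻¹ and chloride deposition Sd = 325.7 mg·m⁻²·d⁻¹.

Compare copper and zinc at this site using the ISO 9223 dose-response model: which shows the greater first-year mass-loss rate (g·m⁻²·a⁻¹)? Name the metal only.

copper: T≤10 °C ⇒ hinge +0.126·(3.3−10) = -0.8442
  sulphur-dioxide contribution → 0.124 μm/a
  chloride contribution → 0.3121 μm/a
  ⇒ r_corr(copper) = 0.4361 μm/a
  mass loss = 0.4361 μm/a × 8.96 g/cm³ = 3.907 g·m⁻²·a⁻¹
zinc: T≤10 °C ⇒ hinge +0.038·(3.3−10) = -0.2546
  sulphur-dioxide contribution → 0.6893 μm/a
  chloride contribution → 0.913 μm/a
  ⇒ r_corr(zinc) = 1.602 μm/a
  mass loss = 1.602 μm/a × 7.14 g/cm³ = 11.44 g·m⁻²·a⁻¹
Ordering by g·m⁻²·a⁻¹: zinc (11.4) > copper (3.91)

zinc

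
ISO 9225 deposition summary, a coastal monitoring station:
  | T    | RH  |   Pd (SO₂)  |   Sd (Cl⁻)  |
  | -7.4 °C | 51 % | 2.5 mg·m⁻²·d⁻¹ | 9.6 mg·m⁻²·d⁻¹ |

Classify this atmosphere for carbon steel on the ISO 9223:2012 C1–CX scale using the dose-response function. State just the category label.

C2

carbon steel: f(T) = +0.150·(T−10) [T≤10 °C] = -2.6100
  SO₂ term: 1.77·2.5^0.52·exp(0.02·51-2.6100) = 0.5813
  Cl⁻ term: 0.102·9.6^0.62·exp(0.033·51+0.04·-7.4) = 1.659
  r_corr = 0.5813 + 1.659 = 2.241 μm/a
Category bounds: 1.3…25 μm/a bracket r_corr ⇒ C2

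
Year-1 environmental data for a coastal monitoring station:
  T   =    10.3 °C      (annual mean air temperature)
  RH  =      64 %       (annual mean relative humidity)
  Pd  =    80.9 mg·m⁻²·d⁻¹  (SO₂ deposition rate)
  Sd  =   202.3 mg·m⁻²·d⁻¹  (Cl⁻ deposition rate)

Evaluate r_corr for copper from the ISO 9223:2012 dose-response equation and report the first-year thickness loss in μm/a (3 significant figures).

copper: temperature factor f = -0.080·(0.3) = -0.0240
  Pd branch = 0.0053·Pd^0.26·e^(0.059·RH+f) = 0.7076 μm/a
  Sd branch = 0.01025·Sd^0.27·e^(0.036·RH+0.049·T) = 0.7131 μm/a
  r_corr = 0.7076 + 0.7131 = 1.421 μm/a

r_corr = 1.42 μm/a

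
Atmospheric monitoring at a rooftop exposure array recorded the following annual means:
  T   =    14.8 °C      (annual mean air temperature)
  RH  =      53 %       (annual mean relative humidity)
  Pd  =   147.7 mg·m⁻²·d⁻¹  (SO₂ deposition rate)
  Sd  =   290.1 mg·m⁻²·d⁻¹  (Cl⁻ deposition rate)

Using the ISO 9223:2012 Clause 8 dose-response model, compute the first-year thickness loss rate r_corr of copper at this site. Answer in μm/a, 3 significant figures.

r_corr = 0.961 μm/a

copper: f(T) = -0.080·(T−10) [T>10 °C] = -0.3840
  sulphur-dioxide contribution → 0.3017 μm/a
  chloride contribution → 0.6595 μm/a
  total first-year rate 0.9612 μm/a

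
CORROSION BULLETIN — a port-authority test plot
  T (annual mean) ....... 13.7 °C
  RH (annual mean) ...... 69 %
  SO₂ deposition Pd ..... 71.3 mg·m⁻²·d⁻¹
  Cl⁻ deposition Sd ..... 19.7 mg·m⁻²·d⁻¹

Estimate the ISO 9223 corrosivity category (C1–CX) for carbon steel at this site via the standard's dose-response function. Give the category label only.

carbon steel: T>10 °C ⇒ hinge -0.054·(13.7−10) = -0.1998
  sulphur-dioxide contribution → 52.98 μm/a
  chloride contribution → 10.92 μm/a
  total first-year rate 63.9 μm/a
Category bounds: 50…80 μm/a bracket r_corr ⇒ C4

C4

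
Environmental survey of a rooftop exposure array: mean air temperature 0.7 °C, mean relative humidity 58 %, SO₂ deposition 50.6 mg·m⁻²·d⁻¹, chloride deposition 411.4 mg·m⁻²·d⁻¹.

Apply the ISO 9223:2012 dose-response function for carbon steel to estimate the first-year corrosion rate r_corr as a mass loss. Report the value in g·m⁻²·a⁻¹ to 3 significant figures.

carbon steel: f(T) = +0.150·(T−10) [T≤10 °C] = -1.3950
  sulphur-dioxide contribution → 10.77 μm/a
  chloride contribution → 29.71 μm/a
  total first-year rate 40.47 μm/a
Convert to mass loss: 40.47 μm/a × 7.85 g/cm³ = 317.7 g·m⁻²·a⁻¹

r_corr = 318 g·m⁻²·a⁻¹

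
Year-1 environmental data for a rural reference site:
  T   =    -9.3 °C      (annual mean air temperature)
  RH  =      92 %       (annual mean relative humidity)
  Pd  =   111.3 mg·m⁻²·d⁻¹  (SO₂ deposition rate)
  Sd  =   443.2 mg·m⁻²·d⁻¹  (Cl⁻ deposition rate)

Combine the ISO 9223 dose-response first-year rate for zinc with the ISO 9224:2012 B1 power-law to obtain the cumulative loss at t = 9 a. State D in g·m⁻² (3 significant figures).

zinc: T≤10 °C ⇒ hinge +0.038·(-9.3−10) = -0.7334
  sulphur-dioxide contribution → 3.392 μm/a
  chloride contribution → 0.5345 μm/a
  total first-year rate 3.927 μm/a
ISO 9224: D(t) = r_corr · t^b with b = 0.813 (zinc, B1)
  D(9) = 3.927 × 9^0.813 = 3.927 × 5.968 = 23.43 μm
  Mass loss = 23.43 μm × 7.14 g/cm³ = 167.3 g·m⁻²

D(9) = 167 g·m⁻²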